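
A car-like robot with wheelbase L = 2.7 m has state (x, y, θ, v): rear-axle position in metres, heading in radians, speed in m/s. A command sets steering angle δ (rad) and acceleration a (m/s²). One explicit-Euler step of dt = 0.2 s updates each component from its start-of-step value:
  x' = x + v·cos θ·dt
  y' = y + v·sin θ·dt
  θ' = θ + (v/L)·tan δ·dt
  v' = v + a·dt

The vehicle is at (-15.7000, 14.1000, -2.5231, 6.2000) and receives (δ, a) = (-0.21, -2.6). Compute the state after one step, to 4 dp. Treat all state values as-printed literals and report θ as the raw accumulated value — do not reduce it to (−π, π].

(-16.7103, 13.3810, -2.6210, 5.6800)

x' = -15.7000 + 6.2000·cos(-2.5231)·0.2 = -16.7103
y' = 14.1000 + 6.2000·sin(-2.5231)·0.2 = 13.3810
θ' = -2.5231 + (6.2000/2.7)·tan(-0.21)·0.2 = -2.6210
v' = 6.2000 − 2.6000·0.2 = 5.6800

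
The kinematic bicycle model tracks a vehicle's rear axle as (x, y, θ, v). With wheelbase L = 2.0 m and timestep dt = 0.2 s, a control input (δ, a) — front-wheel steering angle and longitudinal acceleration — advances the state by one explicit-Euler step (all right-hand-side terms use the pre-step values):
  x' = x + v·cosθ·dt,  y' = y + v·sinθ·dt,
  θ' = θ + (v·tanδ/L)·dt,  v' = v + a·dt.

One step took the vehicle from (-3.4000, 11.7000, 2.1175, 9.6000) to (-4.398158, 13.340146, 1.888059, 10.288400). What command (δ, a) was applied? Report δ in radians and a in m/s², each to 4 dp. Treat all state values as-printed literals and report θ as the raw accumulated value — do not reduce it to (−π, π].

δ = -0.2346, a = 3.4420

a = (v'−v)/dt = (0.688400)/0.2 = 3.4420
Δθ = θ'−θ = -0.229441;  (v·dt/L) = 9.6000·0.2/2.0 = 0.960000
tan δ = Δθ·L/(v·dt) = -0.239001  →  δ = -0.2346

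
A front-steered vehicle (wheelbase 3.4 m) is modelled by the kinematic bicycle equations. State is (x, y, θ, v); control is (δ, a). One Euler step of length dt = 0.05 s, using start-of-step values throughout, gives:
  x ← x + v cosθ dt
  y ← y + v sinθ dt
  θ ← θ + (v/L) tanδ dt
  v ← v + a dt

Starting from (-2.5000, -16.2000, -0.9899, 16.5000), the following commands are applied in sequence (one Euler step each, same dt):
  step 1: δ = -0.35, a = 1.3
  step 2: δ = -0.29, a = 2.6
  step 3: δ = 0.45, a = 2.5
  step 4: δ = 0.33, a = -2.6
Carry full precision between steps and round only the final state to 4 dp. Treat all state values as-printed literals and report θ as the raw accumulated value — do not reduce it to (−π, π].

after step 1 (δ=-0.35, a=1.3): (-2.047262, -16.889676, -1.078473, 16.565000)
after step 2 (δ=-0.29, a=2.6): (-1.655769, -17.619561, -1.151167, 16.695000)
after step 3 (δ=0.45, a=2.5): (-1.315674, -18.381888, -1.032570, 16.820000)
after step 4 (δ=0.33, a=-2.6): (-0.884566, -19.103987, -0.947846, 16.690000)

(-0.8846, -19.1040, -0.9478, 16.6900)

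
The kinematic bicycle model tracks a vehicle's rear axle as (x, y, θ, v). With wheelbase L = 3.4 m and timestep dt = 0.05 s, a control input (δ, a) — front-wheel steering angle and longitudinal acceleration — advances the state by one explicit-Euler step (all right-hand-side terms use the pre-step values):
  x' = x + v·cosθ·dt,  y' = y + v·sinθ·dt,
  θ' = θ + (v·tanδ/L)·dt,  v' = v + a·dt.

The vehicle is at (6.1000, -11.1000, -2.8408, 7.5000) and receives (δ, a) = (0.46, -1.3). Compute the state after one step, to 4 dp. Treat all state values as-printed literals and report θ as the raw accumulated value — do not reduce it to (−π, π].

x' = 6.1000 + 7.5000·cos(-2.8408)·0.05 = 5.7418
y' = -11.1000 + 7.5000·sin(-2.8408)·0.05 = -11.2111
θ' = -2.8408 + (7.5000/3.4)·tan(0.46)·0.05 = -2.7862
v' = 7.5000 − 1.3000·0.05 = 7.4350

(5.7418, -11.2111, -2.7862, 7.4350)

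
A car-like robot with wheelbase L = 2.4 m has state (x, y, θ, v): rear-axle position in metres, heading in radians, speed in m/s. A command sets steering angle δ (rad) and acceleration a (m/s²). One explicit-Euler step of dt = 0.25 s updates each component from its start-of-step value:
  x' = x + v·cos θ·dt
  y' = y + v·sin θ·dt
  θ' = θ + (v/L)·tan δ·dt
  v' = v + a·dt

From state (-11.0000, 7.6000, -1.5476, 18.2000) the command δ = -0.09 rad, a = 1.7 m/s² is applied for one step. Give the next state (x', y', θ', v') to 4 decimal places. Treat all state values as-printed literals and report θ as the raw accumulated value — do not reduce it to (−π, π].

(-10.8945, 3.0512, -1.7187, 18.6250)

x' = -11.0000 + 18.2000·cos(-1.5476)·0.25 = -10.8945
y' = 7.6000 + 18.2000·sin(-1.5476)·0.25 = 3.0512
θ' = -1.5476 + (18.2000/2.4)·tan(-0.09)·0.25 = -1.7187
v' = 18.2000 + 1.7000·0.25 = 18.6250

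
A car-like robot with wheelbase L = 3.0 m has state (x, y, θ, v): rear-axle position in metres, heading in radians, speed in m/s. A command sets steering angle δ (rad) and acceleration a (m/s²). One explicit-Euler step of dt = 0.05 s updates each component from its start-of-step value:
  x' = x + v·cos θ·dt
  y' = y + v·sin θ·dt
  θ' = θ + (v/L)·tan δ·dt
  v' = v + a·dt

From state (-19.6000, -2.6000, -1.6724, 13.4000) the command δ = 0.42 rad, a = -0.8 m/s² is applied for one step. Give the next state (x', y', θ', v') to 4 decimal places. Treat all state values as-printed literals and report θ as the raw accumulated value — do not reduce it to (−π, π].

(-19.6680, -3.2665, -1.5727, 13.3600)

x' = -19.6000 + 13.4000·cos(-1.6724)·0.05 = -19.6680
y' = -2.6000 + 13.4000·sin(-1.6724)·0.05 = -3.2665
θ' = -1.6724 + (13.4000/3.0)·tan(0.42)·0.05 = -1.5727
v' = 13.4000 − 0.8000·0.05 = 13.3600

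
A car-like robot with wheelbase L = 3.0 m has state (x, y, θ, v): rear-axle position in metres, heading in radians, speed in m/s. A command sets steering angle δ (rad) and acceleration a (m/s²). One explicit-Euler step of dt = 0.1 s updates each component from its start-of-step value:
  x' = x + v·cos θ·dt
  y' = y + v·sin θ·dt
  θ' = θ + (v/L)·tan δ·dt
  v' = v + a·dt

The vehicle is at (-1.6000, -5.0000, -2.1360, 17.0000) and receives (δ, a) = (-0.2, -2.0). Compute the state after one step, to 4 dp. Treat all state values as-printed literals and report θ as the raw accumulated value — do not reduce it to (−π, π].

(-2.5105, -6.4356, -2.2509, 16.8000)

x' = -1.6000 + 17.0000·cos(-2.1360)·0.1 = -2.5105
y' = -5.0000 + 17.0000·sin(-2.1360)·0.1 = -6.4356
θ' = -2.1360 + (17.0000/3.0)·tan(-0.2)·0.1 = -2.2509
v' = 17.0000 − 2.0000·0.1 = 16.8000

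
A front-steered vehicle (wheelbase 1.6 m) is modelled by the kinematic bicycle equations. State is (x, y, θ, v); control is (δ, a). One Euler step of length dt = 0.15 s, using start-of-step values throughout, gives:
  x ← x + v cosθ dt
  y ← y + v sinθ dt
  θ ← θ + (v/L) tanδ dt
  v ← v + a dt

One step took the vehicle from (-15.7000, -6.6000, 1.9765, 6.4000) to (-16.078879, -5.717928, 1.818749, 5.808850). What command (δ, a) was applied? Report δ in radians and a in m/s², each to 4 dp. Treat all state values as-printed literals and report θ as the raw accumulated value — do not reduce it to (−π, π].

δ = -0.2571, a = -3.9410

a = (v'−v)/dt = (-0.591150)/0.15 = -3.9410
Δθ = θ'−θ = -0.157751;  (v·dt/L) = 6.4000·0.15/1.6 = 0.600000
tan δ = Δθ·L/(v·dt) = -0.262918  →  δ = -0.2571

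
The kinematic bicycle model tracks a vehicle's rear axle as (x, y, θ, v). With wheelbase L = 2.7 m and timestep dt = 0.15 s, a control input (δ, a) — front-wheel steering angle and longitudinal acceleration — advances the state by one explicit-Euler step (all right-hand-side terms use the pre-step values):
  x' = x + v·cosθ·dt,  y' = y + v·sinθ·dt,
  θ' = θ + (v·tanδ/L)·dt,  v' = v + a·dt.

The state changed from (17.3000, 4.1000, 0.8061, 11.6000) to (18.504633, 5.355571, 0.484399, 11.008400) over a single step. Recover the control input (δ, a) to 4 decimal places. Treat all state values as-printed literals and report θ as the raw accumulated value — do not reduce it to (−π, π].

δ = -0.4630, a = -3.9440

a = (v'−v)/dt = (-0.591600)/0.15 = -3.9440
Δθ = θ'−θ = -0.321701;  (v·dt/L) = 11.6000·0.15/2.7 = 0.644444
tan δ = Δθ·L/(v·dt) = -0.499191  →  δ = -0.4630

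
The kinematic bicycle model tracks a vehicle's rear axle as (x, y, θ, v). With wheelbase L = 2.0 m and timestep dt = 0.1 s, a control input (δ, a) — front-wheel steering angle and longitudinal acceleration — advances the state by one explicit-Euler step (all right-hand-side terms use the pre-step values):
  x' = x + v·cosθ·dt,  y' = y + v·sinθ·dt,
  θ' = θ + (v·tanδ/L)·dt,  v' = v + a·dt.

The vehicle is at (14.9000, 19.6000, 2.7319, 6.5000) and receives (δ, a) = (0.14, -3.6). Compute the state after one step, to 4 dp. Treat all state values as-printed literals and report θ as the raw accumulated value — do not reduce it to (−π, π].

(14.3038, 19.8589, 2.7777, 6.1400)

x' = 14.9000 + 6.5000·cos(2.7319)·0.1 = 14.3038
y' = 19.6000 + 6.5000·sin(2.7319)·0.1 = 19.8589
θ' = 2.7319 + (6.5000/2.0)·tan(0.14)·0.1 = 2.7777
v' = 6.5000 − 3.6000·0.1 = 6.1400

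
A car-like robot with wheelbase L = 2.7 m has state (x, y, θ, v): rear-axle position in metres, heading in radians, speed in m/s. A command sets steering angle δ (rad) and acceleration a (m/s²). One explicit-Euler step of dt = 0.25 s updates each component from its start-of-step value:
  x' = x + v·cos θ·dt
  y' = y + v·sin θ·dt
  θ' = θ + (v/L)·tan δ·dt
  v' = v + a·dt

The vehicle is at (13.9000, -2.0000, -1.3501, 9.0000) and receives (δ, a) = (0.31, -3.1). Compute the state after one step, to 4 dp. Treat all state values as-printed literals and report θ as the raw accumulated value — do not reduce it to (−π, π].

x' = 13.9000 + 9.0000·cos(-1.3501)·0.25 = 14.3925
y' = -2.0000 + 9.0000·sin(-1.3501)·0.25 = -4.1954
θ' = -1.3501 + (9.0000/2.7)·tan(0.31)·0.25 = -1.0832
v' = 9.0000 − 3.1000·0.25 = 8.2250

(14.3925, -4.1954, -1.0832, 8.2250)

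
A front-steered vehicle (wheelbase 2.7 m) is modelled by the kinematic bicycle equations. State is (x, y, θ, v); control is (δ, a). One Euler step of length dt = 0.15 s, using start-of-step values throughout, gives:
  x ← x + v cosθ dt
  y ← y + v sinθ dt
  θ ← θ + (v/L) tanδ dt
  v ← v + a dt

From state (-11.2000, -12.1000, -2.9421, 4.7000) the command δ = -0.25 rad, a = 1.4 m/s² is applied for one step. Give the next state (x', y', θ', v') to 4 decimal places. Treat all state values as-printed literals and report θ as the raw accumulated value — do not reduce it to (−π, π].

x' = -11.2000 + 4.7000·cos(-2.9421)·0.15 = -11.8910
y' = -12.1000 + 4.7000·sin(-2.9421)·0.15 = -12.2397
θ' = -2.9421 + (4.7000/2.7)·tan(-0.25)·0.15 = -3.0088
v' = 4.7000 + 1.4000·0.15 = 4.9100

(-11.8910, -12.2397, -3.0088, 4.9100)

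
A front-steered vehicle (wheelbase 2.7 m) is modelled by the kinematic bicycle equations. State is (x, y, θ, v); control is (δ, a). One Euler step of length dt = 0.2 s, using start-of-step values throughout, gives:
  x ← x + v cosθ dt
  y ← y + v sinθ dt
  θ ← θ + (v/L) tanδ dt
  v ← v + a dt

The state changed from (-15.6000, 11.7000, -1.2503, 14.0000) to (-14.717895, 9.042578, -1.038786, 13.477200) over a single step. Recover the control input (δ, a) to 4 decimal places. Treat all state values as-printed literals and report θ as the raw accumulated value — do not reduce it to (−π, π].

a = (v'−v)/dt = (-0.522800)/0.2 = -2.6140
Δθ = θ'−θ = 0.211514;  (v·dt/L) = 14.0000·0.2/2.7 = 1.037037
tan δ = Δθ·L/(v·dt) = 0.203960  →  δ = 0.2012

δ = 0.2012, a = -2.6140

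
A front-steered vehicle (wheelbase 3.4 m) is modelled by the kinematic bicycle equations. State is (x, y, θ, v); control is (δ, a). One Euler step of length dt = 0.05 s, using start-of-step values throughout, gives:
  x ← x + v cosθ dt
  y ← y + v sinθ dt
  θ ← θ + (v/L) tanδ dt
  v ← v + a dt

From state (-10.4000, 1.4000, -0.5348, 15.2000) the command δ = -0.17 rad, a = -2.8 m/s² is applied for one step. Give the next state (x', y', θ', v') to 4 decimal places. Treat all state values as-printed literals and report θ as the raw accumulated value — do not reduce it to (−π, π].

(-9.7461, 1.0127, -0.5732, 15.0600)

x' = -10.4000 + 15.2000·cos(-0.5348)·0.05 = -9.7461
y' = 1.4000 + 15.2000·sin(-0.5348)·0.05 = 1.0127
θ' = -0.5348 + (15.2000/3.4)·tan(-0.17)·0.05 = -0.5732
v' = 15.2000 − 2.8000·0.05 = 15.0600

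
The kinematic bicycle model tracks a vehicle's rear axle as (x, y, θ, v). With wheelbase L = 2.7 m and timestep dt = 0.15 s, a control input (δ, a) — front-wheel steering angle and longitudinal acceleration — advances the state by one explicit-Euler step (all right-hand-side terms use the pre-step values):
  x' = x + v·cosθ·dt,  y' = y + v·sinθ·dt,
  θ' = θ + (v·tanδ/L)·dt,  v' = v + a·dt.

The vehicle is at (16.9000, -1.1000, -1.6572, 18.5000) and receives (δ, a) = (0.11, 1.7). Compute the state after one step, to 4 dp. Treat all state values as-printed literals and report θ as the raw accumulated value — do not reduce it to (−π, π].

(16.6605, -3.8646, -1.5437, 18.7550)

x' = 16.9000 + 18.5000·cos(-1.6572)·0.15 = 16.6605
y' = -1.1000 + 18.5000·sin(-1.6572)·0.15 = -3.8646
θ' = -1.6572 + (18.5000/2.7)·tan(0.11)·0.15 = -1.5437
v' = 18.5000 + 1.7000·0.15 = 18.7550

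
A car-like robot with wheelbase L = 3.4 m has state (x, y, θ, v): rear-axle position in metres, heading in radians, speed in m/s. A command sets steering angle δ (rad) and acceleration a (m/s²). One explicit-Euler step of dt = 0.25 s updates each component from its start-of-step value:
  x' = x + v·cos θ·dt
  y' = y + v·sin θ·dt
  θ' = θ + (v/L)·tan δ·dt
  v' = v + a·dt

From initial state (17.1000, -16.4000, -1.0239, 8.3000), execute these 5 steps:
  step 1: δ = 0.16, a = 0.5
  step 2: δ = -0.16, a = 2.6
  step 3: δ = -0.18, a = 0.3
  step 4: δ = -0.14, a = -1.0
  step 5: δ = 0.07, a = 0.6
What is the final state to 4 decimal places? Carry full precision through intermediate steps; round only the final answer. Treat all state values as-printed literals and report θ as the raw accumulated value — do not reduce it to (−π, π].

after step 1 (δ=0.16, a=0.5): (18.179080, -18.172346, -0.925411, 8.425000)
after step 2 (δ=-0.16, a=2.6): (19.446003, -19.854962, -1.025383, 9.075000)
after step 3 (δ=-0.18, a=0.3): (20.622965, -21.794546, -1.146808, 9.150000)
after step 4 (δ=-0.14, a=-1.0): (21.564041, -23.879500, -1.241619, 8.900000)
after step 5 (δ=0.07, a=0.6): (22.283304, -25.985037, -1.195735, 9.050000)

(22.2833, -25.9850, -1.1957, 9.0500)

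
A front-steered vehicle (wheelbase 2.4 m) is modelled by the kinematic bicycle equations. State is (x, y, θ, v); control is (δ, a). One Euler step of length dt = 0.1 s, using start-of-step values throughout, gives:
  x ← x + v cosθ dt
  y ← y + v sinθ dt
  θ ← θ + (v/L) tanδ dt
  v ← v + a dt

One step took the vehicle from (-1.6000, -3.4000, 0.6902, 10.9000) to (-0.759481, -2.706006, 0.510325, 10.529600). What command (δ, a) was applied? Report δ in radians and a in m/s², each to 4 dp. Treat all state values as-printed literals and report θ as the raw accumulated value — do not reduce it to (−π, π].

δ = -0.3771, a = -3.7040

a = (v'−v)/dt = (-0.370400)/0.1 = -3.7040
Δθ = θ'−θ = -0.179875;  (v·dt/L) = 10.9000·0.1/2.4 = 0.454167
tan δ = Δθ·L/(v·dt) = -0.396055  →  δ = -0.3771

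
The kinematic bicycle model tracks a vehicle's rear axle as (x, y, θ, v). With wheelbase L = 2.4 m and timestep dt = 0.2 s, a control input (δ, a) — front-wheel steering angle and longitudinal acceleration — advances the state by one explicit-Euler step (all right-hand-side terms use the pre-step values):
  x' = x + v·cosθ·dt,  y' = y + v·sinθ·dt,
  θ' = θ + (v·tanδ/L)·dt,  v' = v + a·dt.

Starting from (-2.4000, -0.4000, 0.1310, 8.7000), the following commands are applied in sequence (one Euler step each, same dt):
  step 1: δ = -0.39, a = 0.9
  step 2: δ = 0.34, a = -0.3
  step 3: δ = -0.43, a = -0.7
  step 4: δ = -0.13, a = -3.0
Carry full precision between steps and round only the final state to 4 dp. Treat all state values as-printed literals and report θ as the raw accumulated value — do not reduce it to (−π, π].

after step 1 (δ=-0.39, a=0.9): (-0.674909, -0.172711, -0.167015, 8.880000)
after step 2 (δ=0.34, a=-0.3): (1.076379, -0.467953, 0.094750, 8.820000)
after step 3 (δ=-0.43, a=-0.7): (2.832467, -0.301063, -0.242336, 8.680000)
after step 4 (δ=-0.13, a=-3.0): (4.517741, -0.717652, -0.336903, 8.080000)

(4.5177, -0.7177, -0.3369, 8.0800)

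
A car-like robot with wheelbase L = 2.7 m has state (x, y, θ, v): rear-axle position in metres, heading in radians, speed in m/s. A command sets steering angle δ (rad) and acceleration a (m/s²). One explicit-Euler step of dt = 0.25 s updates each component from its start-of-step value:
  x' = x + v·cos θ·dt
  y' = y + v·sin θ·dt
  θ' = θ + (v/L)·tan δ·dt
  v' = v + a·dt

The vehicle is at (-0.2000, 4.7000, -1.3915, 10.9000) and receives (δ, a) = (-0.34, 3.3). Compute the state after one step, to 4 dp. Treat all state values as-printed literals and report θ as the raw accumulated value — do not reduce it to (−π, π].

x' = -0.2000 + 10.9000·cos(-1.3915)·0.25 = 0.2860
y' = 4.7000 + 10.9000·sin(-1.3915)·0.25 = 2.0187
θ' = -1.3915 + (10.9000/2.7)·tan(-0.34)·0.25 = -1.7485
v' = 10.9000 + 3.3000·0.25 = 11.7250

(0.2860, 2.0187, -1.7485, 11.7250)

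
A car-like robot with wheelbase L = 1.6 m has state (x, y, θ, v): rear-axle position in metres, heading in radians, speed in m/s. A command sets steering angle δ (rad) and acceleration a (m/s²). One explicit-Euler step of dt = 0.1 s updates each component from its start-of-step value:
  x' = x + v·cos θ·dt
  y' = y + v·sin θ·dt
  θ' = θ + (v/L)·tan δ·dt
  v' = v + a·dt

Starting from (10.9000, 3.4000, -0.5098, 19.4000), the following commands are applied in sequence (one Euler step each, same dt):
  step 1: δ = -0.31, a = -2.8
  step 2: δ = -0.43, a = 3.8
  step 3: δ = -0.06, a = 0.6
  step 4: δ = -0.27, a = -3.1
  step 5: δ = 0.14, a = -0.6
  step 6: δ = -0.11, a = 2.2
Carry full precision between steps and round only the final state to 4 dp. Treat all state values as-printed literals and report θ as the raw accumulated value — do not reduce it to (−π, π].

(13.3573, -6.6827, -1.8207, 19.4100)

after step 1 (δ=-0.31, a=-2.8): (12.593314, 2.453275, -0.898197, 19.120000)
after step 2 (δ=-0.43, a=3.8): (13.784530, 0.957699, -1.446249, 19.500000)
after step 3 (δ=-0.06, a=0.6): (14.026770, -0.977196, -1.519462, 19.560000)
after step 4 (δ=-0.27, a=-3.1): (14.127135, -2.930620, -1.857799, 19.250000)
after step 5 (δ=0.14, a=-0.6): (13.582209, -4.776881, -1.688252, 19.190000)
after step 6 (δ=-0.11, a=2.2): (13.357329, -6.682659, -1.820718, 19.410000)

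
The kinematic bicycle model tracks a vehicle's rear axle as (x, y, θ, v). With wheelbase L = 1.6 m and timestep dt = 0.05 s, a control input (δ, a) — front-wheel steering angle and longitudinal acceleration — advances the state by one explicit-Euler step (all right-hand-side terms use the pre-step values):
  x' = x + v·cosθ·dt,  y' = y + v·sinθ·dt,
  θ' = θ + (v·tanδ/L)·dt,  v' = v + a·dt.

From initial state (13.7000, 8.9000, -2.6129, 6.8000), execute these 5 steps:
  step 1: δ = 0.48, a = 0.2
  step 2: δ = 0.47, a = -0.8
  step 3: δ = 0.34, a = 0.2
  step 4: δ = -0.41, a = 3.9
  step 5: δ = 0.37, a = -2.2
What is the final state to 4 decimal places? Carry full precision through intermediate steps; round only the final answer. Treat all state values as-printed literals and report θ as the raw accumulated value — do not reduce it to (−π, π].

(12.3943, 7.8142, -2.3269, 6.8650)

after step 1 (δ=0.48, a=0.2): (13.406421, 8.728502, -2.502270, 6.810000)
after step 2 (δ=0.47, a=-0.8): (13.133170, 8.525342, -2.394169, 6.770000)
after step 3 (δ=0.34, a=0.2): (12.884900, 8.295246, -2.319331, 6.780000)
after step 4 (δ=-0.41, a=3.9): (12.654188, 8.046866, -2.411419, 6.975000)
after step 5 (δ=0.37, a=-2.2): (12.394349, 7.814250, -2.326877, 6.865000)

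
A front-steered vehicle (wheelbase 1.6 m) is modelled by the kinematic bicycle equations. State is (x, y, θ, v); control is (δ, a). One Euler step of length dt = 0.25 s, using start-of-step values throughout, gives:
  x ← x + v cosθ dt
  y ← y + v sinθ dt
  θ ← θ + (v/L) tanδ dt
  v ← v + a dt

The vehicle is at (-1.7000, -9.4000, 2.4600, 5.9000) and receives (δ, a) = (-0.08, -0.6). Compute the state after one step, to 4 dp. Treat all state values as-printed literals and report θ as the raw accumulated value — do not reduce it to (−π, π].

x' = -1.7000 + 5.9000·cos(2.4600)·0.25 = -2.8454
y' = -9.4000 + 5.9000·sin(2.4600)·0.25 = -8.4707
θ' = 2.4600 + (5.9000/1.6)·tan(-0.08)·0.25 = 2.3861
v' = 5.9000 − 0.6000·0.25 = 5.7500

(-2.8454, -8.4707, 2.3861, 5.7500)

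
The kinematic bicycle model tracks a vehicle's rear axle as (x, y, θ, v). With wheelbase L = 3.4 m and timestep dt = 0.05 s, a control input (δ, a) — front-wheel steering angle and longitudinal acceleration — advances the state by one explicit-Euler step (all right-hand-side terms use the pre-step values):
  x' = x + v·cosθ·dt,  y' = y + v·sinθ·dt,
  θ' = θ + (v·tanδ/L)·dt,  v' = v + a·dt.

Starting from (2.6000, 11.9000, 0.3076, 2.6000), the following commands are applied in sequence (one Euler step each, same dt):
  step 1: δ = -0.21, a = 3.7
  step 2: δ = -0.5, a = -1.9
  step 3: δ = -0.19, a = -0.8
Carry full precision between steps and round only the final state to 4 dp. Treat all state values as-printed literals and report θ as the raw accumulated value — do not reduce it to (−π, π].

after step 1 (δ=-0.21, a=3.7): (2.723898, 11.939360, 0.299450, 2.785000)
after step 2 (δ=-0.5, a=-1.9): (2.856951, 11.980438, 0.277076, 2.690000)
after step 3 (δ=-0.19, a=-0.8): (2.986321, 12.017230, 0.269468, 2.650000)

(2.9863, 12.0172, 0.2695, 2.6500)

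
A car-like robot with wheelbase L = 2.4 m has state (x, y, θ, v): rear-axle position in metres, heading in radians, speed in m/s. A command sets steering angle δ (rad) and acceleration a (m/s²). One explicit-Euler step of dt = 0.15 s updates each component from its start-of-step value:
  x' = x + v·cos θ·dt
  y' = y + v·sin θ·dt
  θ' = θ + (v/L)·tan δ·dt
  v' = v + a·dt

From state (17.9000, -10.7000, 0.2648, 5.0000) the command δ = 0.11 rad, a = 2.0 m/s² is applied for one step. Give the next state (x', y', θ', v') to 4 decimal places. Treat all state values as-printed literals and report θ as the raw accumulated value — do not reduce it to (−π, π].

(18.6239, -10.5037, 0.2993, 5.3000)

x' = 17.9000 + 5.0000·cos(0.2648)·0.15 = 18.6239
y' = -10.7000 + 5.0000·sin(0.2648)·0.15 = -10.5037
θ' = 0.2648 + (5.0000/2.4)·tan(0.11)·0.15 = 0.2993
v' = 5.0000 + 2.0000·0.15 = 5.3000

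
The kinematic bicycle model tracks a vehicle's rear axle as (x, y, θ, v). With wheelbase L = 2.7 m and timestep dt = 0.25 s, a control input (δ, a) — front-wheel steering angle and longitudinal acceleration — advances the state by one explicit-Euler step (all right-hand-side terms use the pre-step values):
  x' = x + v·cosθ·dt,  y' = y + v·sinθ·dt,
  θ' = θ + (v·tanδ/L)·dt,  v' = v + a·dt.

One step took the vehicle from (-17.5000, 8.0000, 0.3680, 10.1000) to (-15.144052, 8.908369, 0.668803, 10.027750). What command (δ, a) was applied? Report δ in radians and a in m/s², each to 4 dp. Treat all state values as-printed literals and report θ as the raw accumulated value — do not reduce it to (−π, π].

a = (v'−v)/dt = (-0.072250)/0.25 = -0.2890
Δθ = θ'−θ = 0.300803;  (v·dt/L) = 10.1000·0.25/2.7 = 0.935185
tan δ = Δθ·L/(v·dt) = 0.321651  →  δ = 0.3112

δ = 0.3112, a = -0.2890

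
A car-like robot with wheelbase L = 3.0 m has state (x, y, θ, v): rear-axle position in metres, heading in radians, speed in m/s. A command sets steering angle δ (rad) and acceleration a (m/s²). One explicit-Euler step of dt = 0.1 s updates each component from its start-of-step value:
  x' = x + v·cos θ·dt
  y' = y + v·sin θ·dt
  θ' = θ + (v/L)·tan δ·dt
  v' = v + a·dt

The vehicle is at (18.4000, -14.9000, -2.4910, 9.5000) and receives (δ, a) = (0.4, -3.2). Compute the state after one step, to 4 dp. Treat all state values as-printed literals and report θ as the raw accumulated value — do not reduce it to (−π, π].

(17.6441, -15.4754, -2.3571, 9.1800)

x' = 18.4000 + 9.5000·cos(-2.4910)·0.1 = 17.6441
y' = -14.9000 + 9.5000·sin(-2.4910)·0.1 = -15.4754
θ' = -2.4910 + (9.5000/3.0)·tan(0.4)·0.1 = -2.3571
v' = 9.5000 − 3.2000·0.1 = 9.1800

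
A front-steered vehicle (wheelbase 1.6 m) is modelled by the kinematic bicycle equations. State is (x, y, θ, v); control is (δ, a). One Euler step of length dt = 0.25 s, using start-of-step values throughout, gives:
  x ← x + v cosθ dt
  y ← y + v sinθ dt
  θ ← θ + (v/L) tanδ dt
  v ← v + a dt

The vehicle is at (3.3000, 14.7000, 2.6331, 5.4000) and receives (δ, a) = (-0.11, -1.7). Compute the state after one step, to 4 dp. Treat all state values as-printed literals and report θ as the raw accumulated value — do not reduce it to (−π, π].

(2.1208, 15.3573, 2.5399, 4.9750)

x' = 3.3000 + 5.4000·cos(2.6331)·0.25 = 2.1208
y' = 14.7000 + 5.4000·sin(2.6331)·0.25 = 15.3573
θ' = 2.6331 + (5.4000/1.6)·tan(-0.11)·0.25 = 2.5399
v' = 5.4000 − 1.7000·0.25 = 4.9750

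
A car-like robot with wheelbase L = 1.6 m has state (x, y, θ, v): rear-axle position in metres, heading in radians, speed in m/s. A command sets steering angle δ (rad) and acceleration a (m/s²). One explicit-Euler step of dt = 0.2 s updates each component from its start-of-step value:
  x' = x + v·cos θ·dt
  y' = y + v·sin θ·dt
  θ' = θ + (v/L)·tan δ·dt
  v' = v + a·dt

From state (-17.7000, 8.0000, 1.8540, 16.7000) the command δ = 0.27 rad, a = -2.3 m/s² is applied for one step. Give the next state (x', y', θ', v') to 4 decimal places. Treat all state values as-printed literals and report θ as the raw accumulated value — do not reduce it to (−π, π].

(-18.6333, 11.2070, 2.4317, 16.2400)

x' = -17.7000 + 16.7000·cos(1.8540)·0.2 = -18.6333
y' = 8.0000 + 16.7000·sin(1.8540)·0.2 = 11.2070
θ' = 1.8540 + (16.7000/1.6)·tan(0.27)·0.2 = 2.4317
v' = 16.7000 − 2.3000·0.2 = 16.2400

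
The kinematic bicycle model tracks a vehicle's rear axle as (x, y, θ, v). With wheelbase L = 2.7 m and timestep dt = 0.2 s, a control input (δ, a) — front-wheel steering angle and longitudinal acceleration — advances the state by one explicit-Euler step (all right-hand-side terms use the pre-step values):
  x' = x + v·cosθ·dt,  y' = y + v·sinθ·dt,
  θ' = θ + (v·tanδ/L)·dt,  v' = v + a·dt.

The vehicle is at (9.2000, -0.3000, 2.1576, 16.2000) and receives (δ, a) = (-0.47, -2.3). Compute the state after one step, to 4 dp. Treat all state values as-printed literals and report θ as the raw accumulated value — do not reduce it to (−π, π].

x' = 9.2000 + 16.2000·cos(2.1576)·0.2 = 7.4060
y' = -0.3000 + 16.2000·sin(2.1576)·0.2 = 2.3980
θ' = 2.1576 + (16.2000/2.7)·tan(-0.47)·0.2 = 1.5480
v' = 16.2000 − 2.3000·0.2 = 15.7400

(7.4060, 2.3980, 1.5480, 15.7400)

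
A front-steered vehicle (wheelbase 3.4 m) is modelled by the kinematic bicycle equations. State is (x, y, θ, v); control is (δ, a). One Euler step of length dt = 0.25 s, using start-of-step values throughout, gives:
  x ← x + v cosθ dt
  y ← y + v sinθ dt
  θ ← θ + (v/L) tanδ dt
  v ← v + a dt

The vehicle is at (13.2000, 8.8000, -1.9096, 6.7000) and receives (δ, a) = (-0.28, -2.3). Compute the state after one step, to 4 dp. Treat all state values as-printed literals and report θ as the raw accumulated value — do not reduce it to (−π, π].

x' = 13.2000 + 6.7000·cos(-1.9096)·0.25 = 12.6433
y' = 8.8000 + 6.7000·sin(-1.9096)·0.25 = 7.2202
θ' = -1.9096 + (6.7000/3.4)·tan(-0.28)·0.25 = -2.0513
v' = 6.7000 − 2.3000·0.25 = 6.1250

(12.6433, 7.2202, -2.0513, 6.1250)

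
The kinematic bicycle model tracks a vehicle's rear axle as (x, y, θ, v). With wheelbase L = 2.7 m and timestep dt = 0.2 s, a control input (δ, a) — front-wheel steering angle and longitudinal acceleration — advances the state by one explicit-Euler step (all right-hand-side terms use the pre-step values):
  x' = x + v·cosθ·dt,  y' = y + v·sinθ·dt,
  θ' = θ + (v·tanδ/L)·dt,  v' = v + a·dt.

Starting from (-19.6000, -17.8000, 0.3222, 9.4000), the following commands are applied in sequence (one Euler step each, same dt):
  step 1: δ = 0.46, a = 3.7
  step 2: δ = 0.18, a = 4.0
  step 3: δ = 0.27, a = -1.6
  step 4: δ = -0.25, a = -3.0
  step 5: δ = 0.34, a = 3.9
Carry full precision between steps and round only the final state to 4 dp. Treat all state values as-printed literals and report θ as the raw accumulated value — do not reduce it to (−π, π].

after step 1 (δ=0.46, a=3.7): (-17.816743, -17.204690, 0.667179, 10.140000)
after step 2 (δ=0.18, a=4.0): (-16.223606, -15.949820, 0.803858, 10.940000)
after step 3 (δ=0.27, a=-1.6): (-14.705280, -14.374374, 1.028135, 10.620000)
after step 4 (δ=-0.25, a=-3.0): (-13.608410, -12.555514, 0.827266, 10.020000)
after step 5 (δ=0.34, a=3.9): (-12.251921, -11.080402, 1.089817, 10.800000)

(-12.2519, -11.0804, 1.0898, 10.8000)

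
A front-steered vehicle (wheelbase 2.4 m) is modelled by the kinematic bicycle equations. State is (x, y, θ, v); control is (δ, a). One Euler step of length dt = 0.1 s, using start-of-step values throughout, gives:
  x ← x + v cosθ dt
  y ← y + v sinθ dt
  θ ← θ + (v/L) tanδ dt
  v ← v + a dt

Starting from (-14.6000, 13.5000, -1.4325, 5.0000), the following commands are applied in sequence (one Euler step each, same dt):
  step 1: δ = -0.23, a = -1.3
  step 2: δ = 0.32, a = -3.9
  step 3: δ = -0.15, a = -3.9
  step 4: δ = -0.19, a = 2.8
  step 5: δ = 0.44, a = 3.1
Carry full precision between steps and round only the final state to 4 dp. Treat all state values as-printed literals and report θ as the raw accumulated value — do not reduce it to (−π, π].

(-14.3234, 11.2366, -1.3893, 4.6800)

after step 1 (δ=-0.23, a=-1.3): (-14.531072, 13.004774, -1.481280, 4.870000)
after step 2 (δ=0.32, a=-3.9): (-14.487536, 12.519724, -1.414035, 4.480000)
after step 3 (δ=-0.15, a=-3.9): (-14.417594, 12.077217, -1.442247, 4.090000)
after step 4 (δ=-0.19, a=2.8): (-14.365162, 11.671592, -1.475022, 4.370000)
after step 5 (δ=0.44, a=3.1): (-14.323373, 11.236594, -1.389301, 4.680000)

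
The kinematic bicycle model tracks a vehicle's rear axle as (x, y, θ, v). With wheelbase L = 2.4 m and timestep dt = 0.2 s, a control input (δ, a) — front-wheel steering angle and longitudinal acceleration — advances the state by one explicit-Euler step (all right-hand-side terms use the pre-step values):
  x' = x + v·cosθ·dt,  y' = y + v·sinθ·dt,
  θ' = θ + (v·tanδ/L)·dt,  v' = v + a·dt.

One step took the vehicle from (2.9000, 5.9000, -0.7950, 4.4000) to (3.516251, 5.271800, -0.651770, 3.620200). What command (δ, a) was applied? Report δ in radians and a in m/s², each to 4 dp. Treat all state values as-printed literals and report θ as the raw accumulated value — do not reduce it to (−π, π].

a = (v'−v)/dt = (-0.779800)/0.2 = -3.8990
Δθ = θ'−θ = 0.143230;  (v·dt/L) = 4.4000·0.2/2.4 = 0.366667
tan δ = Δθ·L/(v·dt) = 0.390627  →  δ = 0.3724

δ = 0.3724, a = -3.8990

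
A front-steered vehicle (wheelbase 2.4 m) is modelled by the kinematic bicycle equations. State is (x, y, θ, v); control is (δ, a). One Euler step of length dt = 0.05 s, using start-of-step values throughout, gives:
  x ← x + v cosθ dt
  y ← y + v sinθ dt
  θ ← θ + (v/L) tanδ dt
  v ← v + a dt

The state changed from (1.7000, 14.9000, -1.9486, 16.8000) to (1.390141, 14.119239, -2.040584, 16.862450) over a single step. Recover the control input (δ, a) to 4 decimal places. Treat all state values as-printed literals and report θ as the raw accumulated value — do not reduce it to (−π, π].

a = (v'−v)/dt = (0.062450)/0.05 = 1.2490
Δθ = θ'−θ = -0.091984;  (v·dt/L) = 16.8000·0.05/2.4 = 0.350000
tan δ = Δθ·L/(v·dt) = -0.262811  →  δ = -0.2570

δ = -0.2570, a = 1.2490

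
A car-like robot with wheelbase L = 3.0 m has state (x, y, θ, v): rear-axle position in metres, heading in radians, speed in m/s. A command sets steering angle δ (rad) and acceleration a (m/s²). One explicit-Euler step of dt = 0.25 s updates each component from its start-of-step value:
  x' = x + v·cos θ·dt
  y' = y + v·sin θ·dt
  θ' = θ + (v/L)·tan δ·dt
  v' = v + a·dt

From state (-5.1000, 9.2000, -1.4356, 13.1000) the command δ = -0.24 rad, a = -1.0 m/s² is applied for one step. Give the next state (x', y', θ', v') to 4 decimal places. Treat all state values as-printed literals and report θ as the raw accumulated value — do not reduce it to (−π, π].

(-4.6586, 5.9549, -1.7027, 12.8500)

x' = -5.1000 + 13.1000·cos(-1.4356)·0.25 = -4.6586
y' = 9.2000 + 13.1000·sin(-1.4356)·0.25 = 5.9549
θ' = -1.4356 + (13.1000/3.0)·tan(-0.24)·0.25 = -1.7027
v' = 13.1000 − 1.0000·0.25 = 12.8500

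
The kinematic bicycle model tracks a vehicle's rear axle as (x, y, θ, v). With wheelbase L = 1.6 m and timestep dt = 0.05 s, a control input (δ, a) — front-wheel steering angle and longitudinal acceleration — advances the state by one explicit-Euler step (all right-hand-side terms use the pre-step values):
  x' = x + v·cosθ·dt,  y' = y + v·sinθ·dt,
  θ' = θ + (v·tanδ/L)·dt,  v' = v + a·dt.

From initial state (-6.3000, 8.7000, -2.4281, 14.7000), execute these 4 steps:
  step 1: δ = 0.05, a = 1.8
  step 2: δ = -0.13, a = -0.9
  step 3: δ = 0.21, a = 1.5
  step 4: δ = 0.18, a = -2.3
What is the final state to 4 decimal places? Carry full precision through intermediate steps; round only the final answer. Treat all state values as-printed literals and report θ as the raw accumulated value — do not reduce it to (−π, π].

(-8.5084, 6.7428, -2.2831, 14.7050)

after step 1 (δ=0.05, a=1.8): (-6.855719, 8.218958, -2.405112, 14.790000)
after step 2 (δ=-0.13, a=-0.9): (-7.403568, 7.722247, -2.465537, 14.745000)
after step 3 (δ=0.21, a=1.5): (-7.978658, 7.260935, -2.367325, 14.820000)
after step 4 (δ=0.18, a=-2.3): (-8.508424, 6.742833, -2.283051, 14.705000)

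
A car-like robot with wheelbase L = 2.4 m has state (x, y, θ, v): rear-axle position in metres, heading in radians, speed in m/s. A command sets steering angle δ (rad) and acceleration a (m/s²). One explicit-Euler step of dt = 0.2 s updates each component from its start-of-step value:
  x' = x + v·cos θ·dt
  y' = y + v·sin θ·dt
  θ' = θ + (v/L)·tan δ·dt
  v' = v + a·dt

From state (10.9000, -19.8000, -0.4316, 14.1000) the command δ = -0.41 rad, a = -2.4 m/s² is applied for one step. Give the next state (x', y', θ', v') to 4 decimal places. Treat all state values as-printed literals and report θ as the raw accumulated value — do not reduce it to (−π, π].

(13.4614, -20.9797, -0.9423, 13.6200)

x' = 10.9000 + 14.1000·cos(-0.4316)·0.2 = 13.4614
y' = -19.8000 + 14.1000·sin(-0.4316)·0.2 = -20.9797
θ' = -0.4316 + (14.1000/2.4)·tan(-0.41)·0.2 = -0.9423
v' = 14.1000 − 2.4000·0.2 = 13.6200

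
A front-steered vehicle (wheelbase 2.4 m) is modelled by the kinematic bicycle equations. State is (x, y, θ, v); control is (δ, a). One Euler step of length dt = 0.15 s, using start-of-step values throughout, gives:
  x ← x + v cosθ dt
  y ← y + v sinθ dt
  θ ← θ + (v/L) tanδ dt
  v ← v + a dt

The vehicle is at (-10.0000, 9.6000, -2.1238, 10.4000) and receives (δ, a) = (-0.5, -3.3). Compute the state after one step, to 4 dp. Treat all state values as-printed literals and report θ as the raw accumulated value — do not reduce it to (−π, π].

(-10.8194, 8.2725, -2.4789, 9.9050)

x' = -10.0000 + 10.4000·cos(-2.1238)·0.15 = -10.8194
y' = 9.6000 + 10.4000·sin(-2.1238)·0.15 = 8.2725
θ' = -2.1238 + (10.4000/2.4)·tan(-0.5)·0.15 = -2.4789
v' = 10.4000 − 3.3000·0.15 = 9.9050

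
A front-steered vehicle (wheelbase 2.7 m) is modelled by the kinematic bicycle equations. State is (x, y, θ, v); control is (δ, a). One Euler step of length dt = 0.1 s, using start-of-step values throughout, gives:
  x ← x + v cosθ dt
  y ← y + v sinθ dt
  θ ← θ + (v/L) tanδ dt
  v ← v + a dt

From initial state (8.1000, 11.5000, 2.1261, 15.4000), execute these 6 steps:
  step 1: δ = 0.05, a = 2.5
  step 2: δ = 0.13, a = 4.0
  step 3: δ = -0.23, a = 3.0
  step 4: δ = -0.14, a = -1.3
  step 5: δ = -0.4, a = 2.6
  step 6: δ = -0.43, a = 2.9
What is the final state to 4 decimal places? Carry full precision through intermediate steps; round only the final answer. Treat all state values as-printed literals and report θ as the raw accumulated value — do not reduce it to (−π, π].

(3.6483, 19.8931, 1.4720, 16.7700)

after step 1 (δ=0.05, a=2.5): (7.288110, 12.808600, 2.154642, 15.650000)
after step 2 (δ=0.13, a=4.0): (6.425424, 14.114356, 2.230422, 16.050000)
after step 3 (δ=-0.23, a=3.0): (5.441847, 15.382662, 2.091236, 16.350000)
after step 4 (δ=-0.14, a=-1.3): (4.628824, 16.801189, 2.005900, 16.220000)
after step 5 (δ=-0.4, a=2.6): (3.945143, 18.272061, 1.751911, 16.480000)
after step 6 (δ=-0.43, a=2.9): (3.648295, 19.893106, 1.471982, 16.770000)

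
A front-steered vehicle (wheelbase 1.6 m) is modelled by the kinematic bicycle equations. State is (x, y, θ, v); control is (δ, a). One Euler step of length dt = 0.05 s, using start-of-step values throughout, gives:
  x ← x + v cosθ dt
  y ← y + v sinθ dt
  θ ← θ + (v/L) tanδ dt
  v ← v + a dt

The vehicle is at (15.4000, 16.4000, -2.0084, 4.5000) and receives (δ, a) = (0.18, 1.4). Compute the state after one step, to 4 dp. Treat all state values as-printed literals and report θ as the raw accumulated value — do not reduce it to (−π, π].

(15.3047, 16.1962, -1.9828, 4.5700)

x' = 15.4000 + 4.5000·cos(-2.0084)·0.05 = 15.3047
y' = 16.4000 + 4.5000·sin(-2.0084)·0.05 = 16.1962
θ' = -2.0084 + (4.5000/1.6)·tan(0.18)·0.05 = -1.9828
v' = 4.5000 + 1.4000·0.05 = 4.5700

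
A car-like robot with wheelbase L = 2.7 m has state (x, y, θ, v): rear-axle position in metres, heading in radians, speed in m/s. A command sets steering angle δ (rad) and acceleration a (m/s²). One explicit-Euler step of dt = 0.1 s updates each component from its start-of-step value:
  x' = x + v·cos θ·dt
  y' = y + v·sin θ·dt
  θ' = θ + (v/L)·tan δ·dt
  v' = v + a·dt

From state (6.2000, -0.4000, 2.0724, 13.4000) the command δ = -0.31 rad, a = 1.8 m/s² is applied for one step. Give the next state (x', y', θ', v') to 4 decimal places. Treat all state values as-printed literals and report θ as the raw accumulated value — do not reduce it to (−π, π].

x' = 6.2000 + 13.4000·cos(2.0724)·0.1 = 5.5557
y' = -0.4000 + 13.4000·sin(2.0724)·0.1 = 0.7749
θ' = 2.0724 + (13.4000/2.7)·tan(-0.31)·0.1 = 1.9134
v' = 13.4000 + 1.8000·0.1 = 13.5800

(5.5557, 0.7749, 1.9134, 13.5800)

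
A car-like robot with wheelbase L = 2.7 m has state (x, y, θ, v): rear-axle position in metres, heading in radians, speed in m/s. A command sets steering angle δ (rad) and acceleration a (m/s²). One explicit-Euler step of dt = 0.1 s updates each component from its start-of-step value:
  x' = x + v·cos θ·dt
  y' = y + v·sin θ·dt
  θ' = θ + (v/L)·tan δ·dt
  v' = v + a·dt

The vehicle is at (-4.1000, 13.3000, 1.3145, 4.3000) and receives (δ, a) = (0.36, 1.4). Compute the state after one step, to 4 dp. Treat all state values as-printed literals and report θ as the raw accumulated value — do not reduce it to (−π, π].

x' = -4.1000 + 4.3000·cos(1.3145)·0.1 = -3.9910
y' = 13.3000 + 4.3000·sin(1.3145)·0.1 = 13.7160
θ' = 1.3145 + (4.3000/2.7)·tan(0.36)·0.1 = 1.3744
v' = 4.3000 + 1.4000·0.1 = 4.4400

(-3.9910, 13.7160, 1.3744, 4.4400)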